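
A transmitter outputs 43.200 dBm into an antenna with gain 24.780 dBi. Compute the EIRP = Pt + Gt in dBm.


EIRP = Pt + Gt = 43.200 + 24.780 = 67.98 dBm

67.98 dBm


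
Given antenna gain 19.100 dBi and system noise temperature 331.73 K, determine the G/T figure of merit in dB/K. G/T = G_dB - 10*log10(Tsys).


G/T = 19.100 - 10*log10(331.73) = 19.100 - 25.20785 = -6.108 dB/K

-6.108 dB/K


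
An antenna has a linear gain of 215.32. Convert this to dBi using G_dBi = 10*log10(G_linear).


G_dBi = 10 * log10(215.32) = 23.33 dBi

23.33 dBi


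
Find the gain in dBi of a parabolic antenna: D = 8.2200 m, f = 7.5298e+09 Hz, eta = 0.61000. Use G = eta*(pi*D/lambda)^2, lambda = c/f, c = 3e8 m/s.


lambda = c / f = 3.0000e+08 / 7.5298e+09 = 0.03984170 m
G_linear = 0.61000 * (pi * 8.2200 / 0.03984170)^2 = 256269.8
G_dBi = 10 * log10(256269.8) = 54.09 dBi

54.09 dBi


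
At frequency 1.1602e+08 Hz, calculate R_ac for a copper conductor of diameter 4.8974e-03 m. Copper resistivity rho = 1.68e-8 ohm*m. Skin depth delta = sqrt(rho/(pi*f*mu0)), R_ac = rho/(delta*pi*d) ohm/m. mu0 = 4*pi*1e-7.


delta = sqrt(1.68e-8 / (pi * 1.1602e+08 * 4*pi*1e-7)) = 6.056313e-06 m
R_ac = 1.68e-8 / (6.056313e-06 * pi * 4.8974e-03) = 0.1803 ohm/m

0.1803 ohm/m


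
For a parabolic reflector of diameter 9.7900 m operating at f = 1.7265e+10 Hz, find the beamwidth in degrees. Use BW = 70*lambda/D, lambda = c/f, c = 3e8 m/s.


lambda = c / f = 3.0000e+08 / 1.7265e+10 = 0.01737619 m
BW = 70 * 0.01737619 / 9.7900 = 0.1242 deg

0.1242 deg


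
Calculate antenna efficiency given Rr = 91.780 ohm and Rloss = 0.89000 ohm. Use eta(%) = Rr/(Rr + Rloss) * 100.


eta = 91.780 / (91.780 + 0.89000) * 100 = 99.04%

99.04%


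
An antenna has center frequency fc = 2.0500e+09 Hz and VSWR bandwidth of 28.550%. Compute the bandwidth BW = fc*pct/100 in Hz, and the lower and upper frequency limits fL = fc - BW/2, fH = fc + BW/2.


BW = 2.0500e+09 * 28.550/100 = 5.852750e+08 Hz
fL = 2.0500e+09 - 5.852750e+08/2 = 1.757e+09 Hz
fH = 2.0500e+09 + 5.852750e+08/2 = 2.343e+09 Hz

BW=5.853e+08 Hz, fL=1.757e+09 Hz, fH=2.343e+09 Hz


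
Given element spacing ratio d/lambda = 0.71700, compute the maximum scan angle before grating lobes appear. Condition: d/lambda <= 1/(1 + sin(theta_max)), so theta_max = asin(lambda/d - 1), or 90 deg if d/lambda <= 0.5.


lambda/d - 1 = 1/0.71700 - 1 = 0.3947001
theta_max = asin(0.3947001) = 23.25 deg

23.25 deg


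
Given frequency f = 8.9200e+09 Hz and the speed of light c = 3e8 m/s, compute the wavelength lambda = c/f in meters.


lambda = c / f = 3.0000e+08 / 8.9200e+09 = 0.03363 m

0.03363 m


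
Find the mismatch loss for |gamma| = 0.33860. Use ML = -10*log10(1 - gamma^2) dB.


ML = -10 * log10(1 - 0.33860^2) = -10 * log10(0.88535004) = 0.5288 dB

0.5288 dB


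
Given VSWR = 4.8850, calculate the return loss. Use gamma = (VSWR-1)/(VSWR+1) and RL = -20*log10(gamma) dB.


gamma = (4.8850 - 1) / (4.8850 + 1) = 0.6601529
RL = -20 * log10(0.6601529) = 3.607 dB

3.607 dB


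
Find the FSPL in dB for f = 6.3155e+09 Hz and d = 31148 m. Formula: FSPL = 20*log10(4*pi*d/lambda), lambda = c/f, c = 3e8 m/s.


lambda = c / f = 3.0000e+08 / 6.3155e+09 = 0.04750218 m
FSPL = 20 * log10(4*pi*31148/0.04750218) = 138.3 dB

138.3 dB


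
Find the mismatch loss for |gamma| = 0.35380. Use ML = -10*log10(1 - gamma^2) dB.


ML = -10 * log10(1 - 0.35380^2) = -10 * log10(0.87482556) = 0.5808 dB

0.5808 dB


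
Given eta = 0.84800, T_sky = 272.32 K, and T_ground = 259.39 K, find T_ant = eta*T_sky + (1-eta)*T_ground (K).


T_ant = 0.84800 * 272.32 + (1 - 0.84800) * 259.39 = 270.4 K

270.4 K


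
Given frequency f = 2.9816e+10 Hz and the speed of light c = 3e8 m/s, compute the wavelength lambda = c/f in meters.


lambda = c / f = 3.0000e+08 / 2.9816e+10 = 0.01006 m

0.01006 m


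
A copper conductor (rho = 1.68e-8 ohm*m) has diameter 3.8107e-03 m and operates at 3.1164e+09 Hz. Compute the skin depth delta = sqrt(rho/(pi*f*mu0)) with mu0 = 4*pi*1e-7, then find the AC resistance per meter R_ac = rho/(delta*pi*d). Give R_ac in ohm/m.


delta = sqrt(1.68e-8 / (pi * 3.1164e+09 * 4*pi*1e-7)) = 1.168552e-06 m
R_ac = 1.68e-8 / (1.168552e-06 * pi * 3.8107e-03) = 1.201 ohm/m

1.201 ohm/m


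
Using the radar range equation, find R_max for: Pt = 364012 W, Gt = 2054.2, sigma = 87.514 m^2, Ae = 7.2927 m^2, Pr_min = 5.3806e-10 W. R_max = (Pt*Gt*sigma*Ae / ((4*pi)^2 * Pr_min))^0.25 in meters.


R^4 = 364012*2054.2*87.514*7.2927 / ((4*pi)^2 * 5.3806e-10) = 5.616605e+18
R_max = 5.616605e+18^0.25 = 48682 m

48682 m


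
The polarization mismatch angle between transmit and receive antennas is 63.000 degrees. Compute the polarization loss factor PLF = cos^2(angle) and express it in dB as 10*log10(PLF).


PLF_linear = cos^2(63.000 deg) = 0.2061074
PLF_dB = 10 * log10(0.2061074) = -6.859 dB

-6.859 dB


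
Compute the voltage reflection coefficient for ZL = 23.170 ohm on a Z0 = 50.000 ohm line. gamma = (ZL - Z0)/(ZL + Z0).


gamma = (23.170 - 50.000) / (23.170 + 50.000) = -0.3667

-0.3667


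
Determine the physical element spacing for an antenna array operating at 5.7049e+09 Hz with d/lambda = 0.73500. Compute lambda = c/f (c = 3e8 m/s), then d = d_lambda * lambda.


lambda = c / f = 3.0000e+08 / 5.7049e+09 = 0.05258637 m
d = 0.73500 * 0.05258637 = 0.03865 m

0.03865 m


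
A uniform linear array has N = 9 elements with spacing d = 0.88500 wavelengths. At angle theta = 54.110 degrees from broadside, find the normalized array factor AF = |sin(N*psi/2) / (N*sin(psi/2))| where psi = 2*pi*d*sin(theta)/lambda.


psi = 2*pi*0.88500*sin(54.110 deg) = 4.504902 rad
AF = |sin(9*4.504902/2) / (9*sin(4.504902/2))| = 0.1415

0.1415


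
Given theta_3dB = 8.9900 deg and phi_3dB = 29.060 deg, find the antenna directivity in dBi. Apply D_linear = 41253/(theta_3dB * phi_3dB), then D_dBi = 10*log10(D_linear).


D_linear = 41253 / (8.9900 * 29.060) = 157.9066
D_dBi = 10 * log10(157.9066) = 21.98 dBi

21.98 dBi


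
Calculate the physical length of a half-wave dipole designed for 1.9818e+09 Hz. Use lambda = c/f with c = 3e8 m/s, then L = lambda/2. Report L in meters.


lambda = c / f = 3.0000e+08 / 1.9818e+09 = 0.1513775 m
L = lambda / 2 = 0.1513775 / 2 = 0.07569 m

0.07569 m


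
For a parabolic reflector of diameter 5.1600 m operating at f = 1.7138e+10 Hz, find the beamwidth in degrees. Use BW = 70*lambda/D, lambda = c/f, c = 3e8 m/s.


lambda = c / f = 3.0000e+08 / 1.7138e+10 = 0.01750496 m
BW = 70 * 0.01750496 / 5.1600 = 0.2375 deg

0.2375 deg


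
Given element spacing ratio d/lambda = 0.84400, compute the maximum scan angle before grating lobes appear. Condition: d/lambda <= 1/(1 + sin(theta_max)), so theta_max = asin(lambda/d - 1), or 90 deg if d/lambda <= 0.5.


lambda/d - 1 = 1/0.84400 - 1 = 0.1848341
theta_max = asin(0.1848341) = 10.65 deg

10.65 deg


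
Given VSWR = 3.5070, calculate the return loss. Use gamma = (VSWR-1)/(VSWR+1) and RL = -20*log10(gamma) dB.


gamma = (3.5070 - 1) / (3.5070 + 1) = 0.5562458
RL = -20 * log10(0.5562458) = 5.095 dB

5.095 dB


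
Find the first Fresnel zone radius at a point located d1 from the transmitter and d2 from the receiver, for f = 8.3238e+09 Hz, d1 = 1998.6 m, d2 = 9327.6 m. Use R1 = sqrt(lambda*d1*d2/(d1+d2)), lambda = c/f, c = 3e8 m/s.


lambda = c / f = 3.0000e+08 / 8.3238e+09 = 0.03604123 m
R1 = sqrt(0.03604123 * 1998.6 * 9327.6 / (1998.6 + 9327.6)) = 7.702 m

7.702 m


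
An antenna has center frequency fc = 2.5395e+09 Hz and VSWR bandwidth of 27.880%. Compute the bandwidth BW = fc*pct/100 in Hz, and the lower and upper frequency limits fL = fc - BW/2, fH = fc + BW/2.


BW = 2.5395e+09 * 27.880/100 = 7.080126e+08 Hz
fL = 2.5395e+09 - 7.080126e+08/2 = 2.185e+09 Hz
fH = 2.5395e+09 + 7.080126e+08/2 = 2.894e+09 Hz

BW=7.080e+08 Hz, fL=2.185e+09 Hz, fH=2.894e+09 Hz


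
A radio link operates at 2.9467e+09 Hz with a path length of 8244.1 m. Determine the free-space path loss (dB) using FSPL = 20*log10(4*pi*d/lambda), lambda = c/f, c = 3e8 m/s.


lambda = c / f = 3.0000e+08 / 2.9467e+09 = 0.1018088 m
FSPL = 20 * log10(4*pi*8244.1/0.1018088) = 120.2 dB

120.2 dB


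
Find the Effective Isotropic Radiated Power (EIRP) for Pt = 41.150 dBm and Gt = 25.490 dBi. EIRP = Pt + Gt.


EIRP = Pt + Gt = 41.150 + 25.490 = 66.64 dBm

66.64 dBm


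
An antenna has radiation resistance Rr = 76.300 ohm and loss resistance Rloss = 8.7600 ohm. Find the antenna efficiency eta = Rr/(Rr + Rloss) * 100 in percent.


eta = 76.300 / (76.300 + 8.7600) * 100 = 89.70%

89.70%


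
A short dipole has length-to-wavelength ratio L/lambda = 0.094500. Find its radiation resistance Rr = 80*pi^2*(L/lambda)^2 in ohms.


Rr = 80 * pi^2 * (0.094500)^2 = 80 * 9.869604 * 8.930250e-03 = 7.051 ohm

7.051 ohm


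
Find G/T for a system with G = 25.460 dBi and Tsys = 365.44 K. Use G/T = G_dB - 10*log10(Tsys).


G/T = 25.460 - 10*log10(365.44) = 25.460 - 25.62816 = -0.1682 dB/K

-0.1682 dB/K


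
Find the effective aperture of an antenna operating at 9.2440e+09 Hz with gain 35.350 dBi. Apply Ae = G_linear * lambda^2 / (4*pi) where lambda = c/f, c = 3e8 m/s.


lambda = c / f = 3.0000e+08 / 9.2440e+09 = 0.03245348 m
G_linear = 10^(35.350/10) = 3427.678
Ae = G_linear * lambda^2 / (4*pi) = 3427.678 * 0.03245348^2 / (4*pi) = 0.2873 m^2

0.2873 m^2


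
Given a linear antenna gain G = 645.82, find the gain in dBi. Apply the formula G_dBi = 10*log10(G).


G_dBi = 10 * log10(645.82) = 28.10 dBi

28.10 dBi


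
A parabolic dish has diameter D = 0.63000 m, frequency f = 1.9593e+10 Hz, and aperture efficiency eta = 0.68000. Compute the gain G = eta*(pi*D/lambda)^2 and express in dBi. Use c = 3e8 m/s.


lambda = c / f = 3.0000e+08 / 1.9593e+10 = 0.01531159 m
G_linear = 0.68000 * (pi * 0.63000 / 0.01531159)^2 = 11361.85
G_dBi = 10 * log10(11361.85) = 40.55 dBi

40.55 dBi


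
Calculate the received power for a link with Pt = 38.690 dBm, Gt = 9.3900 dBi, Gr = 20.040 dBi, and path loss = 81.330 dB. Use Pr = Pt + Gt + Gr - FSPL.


Pr = 38.690 + 9.3900 + 20.040 - 81.330 = -13.21 dBm

-13.21 dBm


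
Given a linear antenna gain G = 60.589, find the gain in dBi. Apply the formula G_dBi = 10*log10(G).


G_dBi = 10 * log10(60.589) = 17.82 dBi

17.82 dBi


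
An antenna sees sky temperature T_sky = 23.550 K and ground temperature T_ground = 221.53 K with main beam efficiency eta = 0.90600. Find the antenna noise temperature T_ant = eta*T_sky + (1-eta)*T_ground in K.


T_ant = 0.90600 * 23.550 + (1 - 0.90600) * 221.53 = 42.16 K

42.16 K


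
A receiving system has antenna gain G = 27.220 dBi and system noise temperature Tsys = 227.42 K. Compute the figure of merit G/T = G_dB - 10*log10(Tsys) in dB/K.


G/T = 27.220 - 10*log10(227.42) = 27.220 - 23.56829 = 3.652 dB/K

3.652 dB/K


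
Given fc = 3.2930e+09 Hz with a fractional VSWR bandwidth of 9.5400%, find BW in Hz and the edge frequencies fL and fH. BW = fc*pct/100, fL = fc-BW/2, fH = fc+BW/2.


BW = 3.2930e+09 * 9.5400/100 = 3.141522e+08 Hz
fL = 3.2930e+09 - 3.141522e+08/2 = 3.136e+09 Hz
fH = 3.2930e+09 + 3.141522e+08/2 = 3.450e+09 Hz

BW=3.142e+08 Hz, fL=3.136e+09 Hz, fH=3.450e+09 Hz


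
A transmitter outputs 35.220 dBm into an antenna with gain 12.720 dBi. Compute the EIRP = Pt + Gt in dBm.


EIRP = Pt + Gt = 35.220 + 12.720 = 47.94 dBm

47.94 dBm


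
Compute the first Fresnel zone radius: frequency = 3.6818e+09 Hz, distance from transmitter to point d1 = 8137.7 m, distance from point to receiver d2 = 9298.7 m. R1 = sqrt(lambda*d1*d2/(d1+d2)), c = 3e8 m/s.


lambda = c / f = 3.0000e+08 / 3.6818e+09 = 0.08148188 m
R1 = sqrt(0.08148188 * 8137.7 * 9298.7 / (8137.7 + 9298.7)) = 18.80 m

18.80 m


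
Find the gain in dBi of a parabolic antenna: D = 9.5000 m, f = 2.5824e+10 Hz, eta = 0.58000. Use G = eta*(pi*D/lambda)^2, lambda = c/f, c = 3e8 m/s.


lambda = c / f = 3.0000e+08 / 2.5824e+10 = 0.01161710 m
G_linear = 0.58000 * (pi * 9.5000 / 0.01161710)^2 = 3.828067e+06
G_dBi = 10 * log10(3.828067e+06) = 65.83 dBi

65.83 dBi


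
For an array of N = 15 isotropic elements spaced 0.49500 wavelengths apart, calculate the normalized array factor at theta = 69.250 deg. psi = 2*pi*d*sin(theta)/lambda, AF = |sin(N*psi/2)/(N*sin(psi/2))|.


psi = 2*pi*0.49500*sin(69.250 deg) = 2.908436 rad
AF = |sin(15*2.908436/2) / (15*sin(2.908436/2))| = 0.01188

0.01188


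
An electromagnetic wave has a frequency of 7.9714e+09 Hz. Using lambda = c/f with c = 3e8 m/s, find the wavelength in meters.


lambda = c / f = 3.0000e+08 / 7.9714e+09 = 0.03763 m

0.03763 m


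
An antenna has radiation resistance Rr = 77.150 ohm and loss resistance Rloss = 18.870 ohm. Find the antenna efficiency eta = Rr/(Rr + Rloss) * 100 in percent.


eta = 77.150 / (77.150 + 18.870) * 100 = 80.35%

80.35%


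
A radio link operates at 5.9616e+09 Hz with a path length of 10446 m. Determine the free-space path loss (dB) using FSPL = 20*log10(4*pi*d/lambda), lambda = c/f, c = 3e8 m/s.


lambda = c / f = 3.0000e+08 / 5.9616e+09 = 0.05032206 m
FSPL = 20 * log10(4*pi*10446/0.05032206) = 128.3 dB

128.3 dB


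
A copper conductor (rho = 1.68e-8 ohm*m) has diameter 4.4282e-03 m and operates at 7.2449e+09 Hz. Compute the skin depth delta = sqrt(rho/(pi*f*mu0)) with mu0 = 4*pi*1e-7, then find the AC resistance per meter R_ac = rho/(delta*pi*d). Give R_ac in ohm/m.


delta = sqrt(1.68e-8 / (pi * 7.2449e+09 * 4*pi*1e-7)) = 7.664054e-07 m
R_ac = 1.68e-8 / (7.664054e-07 * pi * 4.4282e-03) = 1.576 ohm/m

1.576 ohm/m


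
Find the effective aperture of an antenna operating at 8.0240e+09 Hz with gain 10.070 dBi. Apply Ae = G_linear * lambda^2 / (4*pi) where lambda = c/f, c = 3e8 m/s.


lambda = c / f = 3.0000e+08 / 8.0240e+09 = 0.03738784 m
G_linear = 10^(10.070/10) = 10.16249
Ae = G_linear * lambda^2 / (4*pi) = 10.16249 * 0.03738784^2 / (4*pi) = 1.130e-03 m^2

1.130e-03 m^2


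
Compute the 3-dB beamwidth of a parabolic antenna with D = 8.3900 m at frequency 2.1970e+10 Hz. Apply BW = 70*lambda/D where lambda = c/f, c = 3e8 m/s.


lambda = c / f = 3.0000e+08 / 2.1970e+10 = 0.01365498 m
BW = 70 * 0.01365498 / 8.3900 = 0.1139 deg

0.1139 deg


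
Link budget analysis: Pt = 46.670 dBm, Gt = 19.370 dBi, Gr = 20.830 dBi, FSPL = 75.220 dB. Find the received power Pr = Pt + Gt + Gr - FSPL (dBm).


Pr = 46.670 + 19.370 + 20.830 - 75.220 = 11.65 dBm

11.65 dBm


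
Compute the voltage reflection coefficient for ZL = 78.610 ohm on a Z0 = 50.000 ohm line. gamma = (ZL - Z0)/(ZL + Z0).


gamma = (78.610 - 50.000) / (78.610 + 50.000) = 0.2225

0.2225


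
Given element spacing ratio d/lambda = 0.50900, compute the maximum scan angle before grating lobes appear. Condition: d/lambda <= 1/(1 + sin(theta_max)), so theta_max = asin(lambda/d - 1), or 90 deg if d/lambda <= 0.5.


lambda/d - 1 = 1/0.50900 - 1 = 0.9646365
theta_max = asin(0.9646365) = 74.72 deg

74.72 deg


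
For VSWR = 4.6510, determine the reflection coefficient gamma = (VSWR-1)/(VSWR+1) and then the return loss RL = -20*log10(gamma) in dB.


gamma = (4.6510 - 1) / (4.6510 + 1) = 0.6460803
RL = -20 * log10(0.6460803) = 3.794 dB

3.794 dB


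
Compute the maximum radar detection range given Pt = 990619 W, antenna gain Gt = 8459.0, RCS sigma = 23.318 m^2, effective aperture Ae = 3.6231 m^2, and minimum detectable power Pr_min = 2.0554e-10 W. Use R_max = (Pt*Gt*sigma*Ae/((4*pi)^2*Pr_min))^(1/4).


R^4 = 990619*8459.0*23.318*3.6231 / ((4*pi)^2 * 2.0554e-10) = 2.181128e+19
R_max = 2.181128e+19^0.25 = 68339 m

68339 m


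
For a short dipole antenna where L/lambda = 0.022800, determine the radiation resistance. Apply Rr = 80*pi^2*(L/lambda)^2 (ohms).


Rr = 80 * pi^2 * (0.022800)^2 = 80 * 9.869604 * 5.198400e-04 = 0.4104 ohm

0.4104 ohm


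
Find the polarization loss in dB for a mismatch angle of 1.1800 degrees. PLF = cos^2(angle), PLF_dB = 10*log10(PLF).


PLF_linear = cos^2(1.1800 deg) = 0.9995759
PLF_dB = 10 * log10(0.9995759) = -1.842e-03 dB

-1.842e-03 dB


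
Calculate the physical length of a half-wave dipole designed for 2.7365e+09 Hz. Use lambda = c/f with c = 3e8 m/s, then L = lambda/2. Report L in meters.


lambda = c / f = 3.0000e+08 / 2.7365e+09 = 0.1096291 m
L = lambda / 2 = 0.1096291 / 2 = 0.05481 m

0.05481 m


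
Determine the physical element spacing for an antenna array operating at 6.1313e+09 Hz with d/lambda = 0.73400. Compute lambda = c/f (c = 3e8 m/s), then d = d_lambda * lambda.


lambda = c / f = 3.0000e+08 / 6.1313e+09 = 0.04892926 m
d = 0.73400 * 0.04892926 = 0.03591 m

0.03591 m


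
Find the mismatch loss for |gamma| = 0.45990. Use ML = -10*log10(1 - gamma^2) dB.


ML = -10 * log10(1 - 0.45990^2) = -10 * log10(0.78849199) = 1.032 dB

1.032 dB


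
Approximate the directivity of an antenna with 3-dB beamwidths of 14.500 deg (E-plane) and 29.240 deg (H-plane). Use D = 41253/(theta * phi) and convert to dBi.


D_linear = 41253 / (14.500 * 29.240) = 97.29940
D_dBi = 10 * log10(97.29940) = 19.88 dBi

19.88 dBi


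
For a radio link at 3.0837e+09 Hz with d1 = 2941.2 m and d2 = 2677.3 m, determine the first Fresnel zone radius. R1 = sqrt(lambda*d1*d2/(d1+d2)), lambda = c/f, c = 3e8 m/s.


lambda = c / f = 3.0000e+08 / 3.0837e+09 = 0.09728573 m
R1 = sqrt(0.09728573 * 2941.2 * 2677.3 / (2941.2 + 2677.3)) = 11.68 m

11.68 m


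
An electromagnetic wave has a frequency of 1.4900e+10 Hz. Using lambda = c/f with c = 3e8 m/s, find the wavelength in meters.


lambda = c / f = 3.0000e+08 / 1.4900e+10 = 0.02013 m

0.02013 m


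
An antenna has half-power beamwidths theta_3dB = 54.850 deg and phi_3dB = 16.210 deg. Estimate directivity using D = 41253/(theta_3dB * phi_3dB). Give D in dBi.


D_linear = 41253 / (54.850 * 16.210) = 46.39764
D_dBi = 10 * log10(46.39764) = 16.66 dBi

16.66 dBi


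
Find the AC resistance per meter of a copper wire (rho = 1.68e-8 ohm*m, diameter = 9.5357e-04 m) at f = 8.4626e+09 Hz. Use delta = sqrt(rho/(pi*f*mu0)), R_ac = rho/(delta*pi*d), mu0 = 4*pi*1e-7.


delta = sqrt(1.68e-8 / (pi * 8.4626e+09 * 4*pi*1e-7)) = 7.091251e-07 m
R_ac = 1.68e-8 / (7.091251e-07 * pi * 9.5357e-04) = 7.908 ohm/m

7.908 ohm/m


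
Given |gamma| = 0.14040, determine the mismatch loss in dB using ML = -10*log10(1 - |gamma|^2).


ML = -10 * log10(1 - 0.14040^2) = -10 * log10(0.98028784) = 0.08646 dB

0.08646 dB


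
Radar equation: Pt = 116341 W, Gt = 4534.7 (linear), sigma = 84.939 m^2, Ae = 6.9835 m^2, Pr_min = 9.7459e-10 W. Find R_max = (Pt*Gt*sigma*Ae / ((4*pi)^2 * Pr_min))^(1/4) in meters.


R^4 = 116341*4534.7*84.939*6.9835 / ((4*pi)^2 * 9.7459e-10) = 2.033387e+18
R_max = 2.033387e+18^0.25 = 37762 m

37762 m


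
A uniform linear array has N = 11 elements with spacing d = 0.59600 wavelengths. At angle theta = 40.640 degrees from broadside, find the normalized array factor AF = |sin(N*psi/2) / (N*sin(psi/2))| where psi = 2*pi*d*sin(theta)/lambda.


psi = 2*pi*0.59600*sin(40.640 deg) = 2.438990 rad
AF = |sin(11*2.438990/2) / (11*sin(2.438990/2))| = 0.07262

0.07262


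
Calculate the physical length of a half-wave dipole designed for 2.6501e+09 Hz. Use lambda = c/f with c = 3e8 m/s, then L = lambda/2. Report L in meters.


lambda = c / f = 3.0000e+08 / 2.6501e+09 = 0.1132033 m
L = lambda / 2 = 0.1132033 / 2 = 0.05660 m

0.05660 m


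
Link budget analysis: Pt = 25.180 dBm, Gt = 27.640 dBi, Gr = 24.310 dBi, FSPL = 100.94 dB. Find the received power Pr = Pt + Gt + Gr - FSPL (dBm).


Pr = 25.180 + 27.640 + 24.310 - 100.94 = -23.81 dBm

-23.81 dBm


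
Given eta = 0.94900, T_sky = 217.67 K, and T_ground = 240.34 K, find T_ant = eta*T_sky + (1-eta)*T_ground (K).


T_ant = 0.94900 * 217.67 + (1 - 0.94900) * 240.34 = 218.8 K

218.8 K


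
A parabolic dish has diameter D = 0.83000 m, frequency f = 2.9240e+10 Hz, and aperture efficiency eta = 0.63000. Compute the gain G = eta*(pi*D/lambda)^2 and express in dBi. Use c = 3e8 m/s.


lambda = c / f = 3.0000e+08 / 2.9240e+10 = 0.01025992 m
G_linear = 0.63000 * (pi * 0.83000 / 0.01025992)^2 = 40691.95
G_dBi = 10 * log10(40691.95) = 46.10 dBi

46.10 dBi


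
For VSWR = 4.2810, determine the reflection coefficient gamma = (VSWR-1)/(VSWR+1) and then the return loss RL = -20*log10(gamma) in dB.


gamma = (4.2810 - 1) / (4.2810 + 1) = 0.6212838
RL = -20 * log10(0.6212838) = 4.134 dB

4.134 dB


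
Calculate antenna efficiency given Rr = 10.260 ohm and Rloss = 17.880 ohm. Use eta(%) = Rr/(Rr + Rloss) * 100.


eta = 10.260 / (10.260 + 17.880) * 100 = 36.46%

36.46%


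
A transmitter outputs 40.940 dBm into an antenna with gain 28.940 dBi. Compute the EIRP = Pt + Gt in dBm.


EIRP = Pt + Gt = 40.940 + 28.940 = 69.88 dBm

69.88 dBm


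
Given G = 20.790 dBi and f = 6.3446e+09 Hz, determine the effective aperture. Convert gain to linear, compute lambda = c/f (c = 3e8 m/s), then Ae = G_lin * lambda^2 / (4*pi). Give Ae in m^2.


lambda = c / f = 3.0000e+08 / 6.3446e+09 = 0.04728430 m
G_linear = 10^(20.790/10) = 119.9499
Ae = G_linear * lambda^2 / (4*pi) = 119.9499 * 0.04728430^2 / (4*pi) = 0.02134 m^2

0.02134 m^2


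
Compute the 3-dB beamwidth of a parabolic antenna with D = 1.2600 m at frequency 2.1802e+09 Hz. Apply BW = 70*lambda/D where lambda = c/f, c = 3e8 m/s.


lambda = c / f = 3.0000e+08 / 2.1802e+09 = 0.1376021 m
BW = 70 * 0.1376021 / 1.2600 = 7.645 deg

7.645 deg


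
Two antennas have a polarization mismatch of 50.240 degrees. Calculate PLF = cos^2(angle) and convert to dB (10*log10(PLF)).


PLF_linear = cos^2(50.240 deg) = 0.4090539
PLF_dB = 10 * log10(0.4090539) = -3.882 dB

-3.882 dB


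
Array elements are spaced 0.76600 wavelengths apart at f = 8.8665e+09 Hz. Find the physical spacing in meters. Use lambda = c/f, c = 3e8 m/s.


lambda = c / f = 3.0000e+08 / 8.8665e+09 = 0.03383522 m
d = 0.76600 * 0.03383522 = 0.02592 m

0.02592 m


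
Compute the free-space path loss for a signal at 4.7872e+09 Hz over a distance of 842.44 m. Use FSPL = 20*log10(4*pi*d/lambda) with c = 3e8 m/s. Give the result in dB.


lambda = c / f = 3.0000e+08 / 4.7872e+09 = 0.06266711 m
FSPL = 20 * log10(4*pi*842.44/0.06266711) = 104.6 dB

104.6 dB


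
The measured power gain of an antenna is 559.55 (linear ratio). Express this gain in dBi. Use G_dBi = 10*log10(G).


G_dBi = 10 * log10(559.55) = 27.48 dBi

27.48 dBi


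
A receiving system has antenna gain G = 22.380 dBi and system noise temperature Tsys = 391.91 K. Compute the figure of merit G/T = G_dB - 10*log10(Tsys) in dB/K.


G/T = 22.380 - 10*log10(391.91) = 22.380 - 25.93186 = -3.552 dB/K

-3.552 dB/K


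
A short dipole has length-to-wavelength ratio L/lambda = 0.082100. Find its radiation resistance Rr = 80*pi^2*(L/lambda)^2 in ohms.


Rr = 80 * pi^2 * (0.082100)^2 = 80 * 9.869604 * 6.740410e-03 = 5.322 ohm

5.322 ohm


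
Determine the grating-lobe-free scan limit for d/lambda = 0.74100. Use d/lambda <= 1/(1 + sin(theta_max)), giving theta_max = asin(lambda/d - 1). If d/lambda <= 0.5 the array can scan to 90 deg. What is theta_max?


lambda/d - 1 = 1/0.74100 - 1 = 0.3495277
theta_max = asin(0.3495277) = 20.46 deg

20.46 deg


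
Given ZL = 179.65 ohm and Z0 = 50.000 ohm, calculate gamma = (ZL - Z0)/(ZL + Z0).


gamma = (179.65 - 50.000) / (179.65 + 50.000) = 0.5646

0.5646


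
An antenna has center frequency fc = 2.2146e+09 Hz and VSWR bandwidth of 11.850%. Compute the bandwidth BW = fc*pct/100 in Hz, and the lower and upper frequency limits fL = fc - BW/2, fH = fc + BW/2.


BW = 2.2146e+09 * 11.850/100 = 2.624301e+08 Hz
fL = 2.2146e+09 - 2.624301e+08/2 = 2.083e+09 Hz
fH = 2.2146e+09 + 2.624301e+08/2 = 2.346e+09 Hz

BW=2.624e+08 Hz, fL=2.083e+09 Hz, fH=2.346e+09 Hz


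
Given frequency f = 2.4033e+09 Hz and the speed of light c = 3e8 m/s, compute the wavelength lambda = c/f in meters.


lambda = c / f = 3.0000e+08 / 2.4033e+09 = 0.1248 m

0.1248 m


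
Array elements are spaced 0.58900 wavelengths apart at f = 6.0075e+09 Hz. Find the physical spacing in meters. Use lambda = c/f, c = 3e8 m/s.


lambda = c / f = 3.0000e+08 / 6.0075e+09 = 0.04993758 m
d = 0.58900 * 0.04993758 = 0.02941 m

0.02941 m


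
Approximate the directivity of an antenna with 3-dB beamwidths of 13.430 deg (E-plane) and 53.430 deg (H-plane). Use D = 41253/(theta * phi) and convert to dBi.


D_linear = 41253 / (13.430 * 53.430) = 57.49027
D_dBi = 10 * log10(57.49027) = 17.60 dBi

17.60 dBi


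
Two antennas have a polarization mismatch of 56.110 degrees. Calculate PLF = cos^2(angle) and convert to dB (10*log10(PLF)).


PLF_linear = cos^2(56.110 deg) = 0.3109180
PLF_dB = 10 * log10(0.3109180) = -5.074 dB

-5.074 dB


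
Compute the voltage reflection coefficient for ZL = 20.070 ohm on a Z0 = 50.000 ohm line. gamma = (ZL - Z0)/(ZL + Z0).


gamma = (20.070 - 50.000) / (20.070 + 50.000) = -0.4271

-0.4271


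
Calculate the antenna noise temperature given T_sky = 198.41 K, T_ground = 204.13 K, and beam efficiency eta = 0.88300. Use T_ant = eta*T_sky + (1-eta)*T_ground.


T_ant = 0.88300 * 198.41 + (1 - 0.88300) * 204.13 = 199.1 K

199.1 K


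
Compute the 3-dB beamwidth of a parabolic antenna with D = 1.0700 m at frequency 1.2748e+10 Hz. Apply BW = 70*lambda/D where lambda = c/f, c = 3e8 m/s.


lambda = c / f = 3.0000e+08 / 1.2748e+10 = 0.02353310 m
BW = 70 * 0.02353310 / 1.0700 = 1.540 deg

1.540 deg


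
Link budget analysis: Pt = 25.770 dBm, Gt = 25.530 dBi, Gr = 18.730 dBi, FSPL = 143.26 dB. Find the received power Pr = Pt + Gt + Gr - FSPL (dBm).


Pr = 25.770 + 25.530 + 18.730 - 143.26 = -73.23 dBm

-73.23 dBm


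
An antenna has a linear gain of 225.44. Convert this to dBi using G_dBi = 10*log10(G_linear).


G_dBi = 10 * log10(225.44) = 23.53 dBi

23.53 dBi


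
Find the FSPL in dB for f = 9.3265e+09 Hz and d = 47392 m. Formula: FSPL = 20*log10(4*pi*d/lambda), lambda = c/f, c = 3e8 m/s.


lambda = c / f = 3.0000e+08 / 9.3265e+09 = 0.03216641 m
FSPL = 20 * log10(4*pi*47392/0.03216641) = 145.4 dB

145.4 dB


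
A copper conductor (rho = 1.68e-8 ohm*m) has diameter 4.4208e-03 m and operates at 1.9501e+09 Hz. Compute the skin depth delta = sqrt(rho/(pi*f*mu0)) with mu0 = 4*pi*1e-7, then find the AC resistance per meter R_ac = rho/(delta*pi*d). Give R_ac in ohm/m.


delta = sqrt(1.68e-8 / (pi * 1.9501e+09 * 4*pi*1e-7)) = 1.477224e-06 m
R_ac = 1.68e-8 / (1.477224e-06 * pi * 4.4208e-03) = 0.8189 ohm/m

0.8189 ohm/m


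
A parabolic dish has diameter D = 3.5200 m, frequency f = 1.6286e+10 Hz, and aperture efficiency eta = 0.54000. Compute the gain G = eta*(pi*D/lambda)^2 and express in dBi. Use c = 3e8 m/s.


lambda = c / f = 3.0000e+08 / 1.6286e+10 = 0.01842073 m
G_linear = 0.54000 * (pi * 3.5200 / 0.01842073)^2 = 194610.0
G_dBi = 10 * log10(194610.0) = 52.89 dBi

52.89 dBi


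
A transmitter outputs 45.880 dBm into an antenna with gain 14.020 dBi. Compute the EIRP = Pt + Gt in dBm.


EIRP = Pt + Gt = 45.880 + 14.020 = 59.90 dBm

59.90 dBm


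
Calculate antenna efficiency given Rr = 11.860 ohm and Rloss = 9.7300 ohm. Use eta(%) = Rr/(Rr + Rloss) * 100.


eta = 11.860 / (11.860 + 9.7300) * 100 = 54.93%

54.93%


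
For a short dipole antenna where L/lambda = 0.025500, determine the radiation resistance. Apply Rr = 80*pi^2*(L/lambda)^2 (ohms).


Rr = 80 * pi^2 * (0.025500)^2 = 80 * 9.869604 * 6.502500e-04 = 0.5134 ohm

0.5134 ohm


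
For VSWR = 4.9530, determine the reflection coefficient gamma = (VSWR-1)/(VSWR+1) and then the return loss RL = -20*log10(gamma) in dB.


gamma = (4.9530 - 1) / (4.9530 + 1) = 0.6640349
RL = -20 * log10(0.6640349) = 3.556 dB

3.556 dB


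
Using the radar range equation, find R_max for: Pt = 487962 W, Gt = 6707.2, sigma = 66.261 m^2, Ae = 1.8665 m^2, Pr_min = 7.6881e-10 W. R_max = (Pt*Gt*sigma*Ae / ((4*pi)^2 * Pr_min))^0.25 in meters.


R^4 = 487962*6707.2*66.261*1.8665 / ((4*pi)^2 * 7.6881e-10) = 3.334068e+18
R_max = 3.334068e+18^0.25 = 42731 m

42731 m


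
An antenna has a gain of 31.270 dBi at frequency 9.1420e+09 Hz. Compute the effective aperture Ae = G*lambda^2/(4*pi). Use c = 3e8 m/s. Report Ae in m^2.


lambda = c / f = 3.0000e+08 / 9.1420e+09 = 0.03281558 m
G_linear = 10^(31.270/10) = 1339.677
Ae = G_linear * lambda^2 / (4*pi) = 1339.677 * 0.03281558^2 / (4*pi) = 0.1148 m^2

0.1148 m^2


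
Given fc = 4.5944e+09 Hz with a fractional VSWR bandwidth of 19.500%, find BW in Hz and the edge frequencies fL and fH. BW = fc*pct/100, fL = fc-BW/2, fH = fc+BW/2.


BW = 4.5944e+09 * 19.500/100 = 8.959080e+08 Hz
fL = 4.5944e+09 - 8.959080e+08/2 = 4.146e+09 Hz
fH = 4.5944e+09 + 8.959080e+08/2 = 5.042e+09 Hz

BW=8.959e+08 Hz, fL=4.146e+09 Hz, fH=5.042e+09 Hz


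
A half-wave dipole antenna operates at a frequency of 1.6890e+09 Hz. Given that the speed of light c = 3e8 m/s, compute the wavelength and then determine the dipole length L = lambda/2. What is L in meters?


lambda = c / f = 3.0000e+08 / 1.6890e+09 = 0.1776199 m
L = lambda / 2 = 0.1776199 / 2 = 0.08881 m

0.08881 m


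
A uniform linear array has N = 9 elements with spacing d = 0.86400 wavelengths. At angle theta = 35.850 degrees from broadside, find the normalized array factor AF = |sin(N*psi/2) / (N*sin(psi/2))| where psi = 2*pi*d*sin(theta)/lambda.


psi = 2*pi*0.86400*sin(35.850 deg) = 3.179385 rad
AF = |sin(9*3.179385/2) / (9*sin(3.179385/2))| = 0.1095

0.1095


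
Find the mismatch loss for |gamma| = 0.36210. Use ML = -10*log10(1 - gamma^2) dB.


ML = -10 * log10(1 - 0.36210^2) = -10 * log10(0.86888359) = 0.6104 dB

0.6104 dB


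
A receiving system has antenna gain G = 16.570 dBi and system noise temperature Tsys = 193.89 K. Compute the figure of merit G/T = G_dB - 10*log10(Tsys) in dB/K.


G/T = 16.570 - 10*log10(193.89) = 16.570 - 22.87555 = -6.306 dB/K

-6.306 dB/K


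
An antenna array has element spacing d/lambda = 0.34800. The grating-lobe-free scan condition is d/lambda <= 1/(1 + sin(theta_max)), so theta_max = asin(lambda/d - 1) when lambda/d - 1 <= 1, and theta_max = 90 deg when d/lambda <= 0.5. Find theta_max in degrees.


lambda/d - 1 = 1/0.34800 - 1 = 1.873563 >= 1
d/lambda <= 0.5, so the array can scan to endfire without grating lobes: theta_max = 90 deg

90 deg


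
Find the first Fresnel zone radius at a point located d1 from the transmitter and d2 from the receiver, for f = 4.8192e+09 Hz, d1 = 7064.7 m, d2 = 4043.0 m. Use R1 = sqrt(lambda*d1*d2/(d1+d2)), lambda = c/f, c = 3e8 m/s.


lambda = c / f = 3.0000e+08 / 4.8192e+09 = 0.06225100 m
R1 = sqrt(0.06225100 * 7064.7 * 4043.0 / (7064.7 + 4043.0)) = 12.65 m

12.65 m


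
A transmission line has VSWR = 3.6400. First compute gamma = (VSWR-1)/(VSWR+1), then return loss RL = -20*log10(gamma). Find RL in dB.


gamma = (3.6400 - 1) / (3.6400 + 1) = 0.5689655
RL = -20 * log10(0.5689655) = 4.898 dB

4.898 dB


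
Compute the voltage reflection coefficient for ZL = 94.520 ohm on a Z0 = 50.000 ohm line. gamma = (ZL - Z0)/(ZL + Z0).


gamma = (94.520 - 50.000) / (94.520 + 50.000) = 0.3081

0.3081


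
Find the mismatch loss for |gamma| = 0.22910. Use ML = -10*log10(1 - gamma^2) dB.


ML = -10 * log10(1 - 0.22910^2) = -10 * log10(0.94751319) = 0.2341 dB

0.2341 dB


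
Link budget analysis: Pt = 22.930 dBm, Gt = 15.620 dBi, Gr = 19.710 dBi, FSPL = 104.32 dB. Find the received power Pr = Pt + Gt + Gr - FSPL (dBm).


Pr = 22.930 + 15.620 + 19.710 - 104.32 = -46.06 dBm

-46.06 dBm


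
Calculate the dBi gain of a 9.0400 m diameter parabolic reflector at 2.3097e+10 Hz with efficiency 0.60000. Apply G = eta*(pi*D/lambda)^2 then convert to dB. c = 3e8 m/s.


lambda = c / f = 3.0000e+08 / 2.3097e+10 = 0.01298870 m
G_linear = 0.60000 * (pi * 9.0400 / 0.01298870)^2 = 2.868511e+06
G_dBi = 10 * log10(2.868511e+06) = 64.58 dBi

64.58 dBi


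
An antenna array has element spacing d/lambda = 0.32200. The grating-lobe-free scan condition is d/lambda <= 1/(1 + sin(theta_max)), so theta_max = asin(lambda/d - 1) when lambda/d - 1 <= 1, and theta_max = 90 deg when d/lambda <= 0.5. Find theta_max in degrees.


lambda/d - 1 = 1/0.32200 - 1 = 2.105590 >= 1
d/lambda <= 0.5, so the array can scan to endfire without grating lobes: theta_max = 90 deg

90 deg


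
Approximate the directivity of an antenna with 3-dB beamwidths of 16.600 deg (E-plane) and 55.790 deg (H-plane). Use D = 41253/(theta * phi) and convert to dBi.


D_linear = 41253 / (16.600 * 55.790) = 44.54419
D_dBi = 10 * log10(44.54419) = 16.49 dBi

16.49 dBi


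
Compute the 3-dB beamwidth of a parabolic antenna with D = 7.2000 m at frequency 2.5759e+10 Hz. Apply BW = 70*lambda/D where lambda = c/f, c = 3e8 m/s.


lambda = c / f = 3.0000e+08 / 2.5759e+10 = 0.01164641 m
BW = 70 * 0.01164641 / 7.2000 = 0.1132 deg

0.1132 deg


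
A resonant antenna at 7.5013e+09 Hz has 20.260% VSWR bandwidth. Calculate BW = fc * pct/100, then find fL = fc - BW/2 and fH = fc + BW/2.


BW = 7.5013e+09 * 20.260/100 = 1.519763e+09 Hz
fL = 7.5013e+09 - 1.519763e+09/2 = 6.741e+09 Hz
fH = 7.5013e+09 + 1.519763e+09/2 = 8.261e+09 Hz

BW=1.520e+09 Hz, fL=6.741e+09 Hz, fH=8.261e+09 Hz


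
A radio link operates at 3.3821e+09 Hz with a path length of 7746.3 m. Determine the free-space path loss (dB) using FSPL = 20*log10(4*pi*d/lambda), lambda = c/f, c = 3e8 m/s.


lambda = c / f = 3.0000e+08 / 3.3821e+09 = 0.08870229 m
FSPL = 20 * log10(4*pi*7746.3/0.08870229) = 120.8 dB

120.8 dB


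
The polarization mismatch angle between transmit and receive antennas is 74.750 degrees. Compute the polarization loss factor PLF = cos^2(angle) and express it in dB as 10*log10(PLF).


PLF_linear = cos^2(74.750 deg) = 0.06918542
PLF_dB = 10 * log10(0.06918542) = -11.60 dB

-11.60 dB


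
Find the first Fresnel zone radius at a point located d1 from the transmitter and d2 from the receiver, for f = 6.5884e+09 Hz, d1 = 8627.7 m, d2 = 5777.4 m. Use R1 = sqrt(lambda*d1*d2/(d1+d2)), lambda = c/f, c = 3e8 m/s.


lambda = c / f = 3.0000e+08 / 6.5884e+09 = 0.04553458 m
R1 = sqrt(0.04553458 * 8627.7 * 5777.4 / (8627.7 + 5777.4)) = 12.55 m

12.55 m


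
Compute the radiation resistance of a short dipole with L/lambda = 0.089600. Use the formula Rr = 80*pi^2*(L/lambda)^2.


Rr = 80 * pi^2 * (0.089600)^2 = 80 * 9.869604 * 8.028160e-03 = 6.339 ohm

6.339 ohm


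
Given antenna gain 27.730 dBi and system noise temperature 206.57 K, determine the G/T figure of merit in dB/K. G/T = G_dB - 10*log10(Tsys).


G/T = 27.730 - 10*log10(206.57) = 27.730 - 23.15067 = 4.579 dB/K

4.579 dB/K


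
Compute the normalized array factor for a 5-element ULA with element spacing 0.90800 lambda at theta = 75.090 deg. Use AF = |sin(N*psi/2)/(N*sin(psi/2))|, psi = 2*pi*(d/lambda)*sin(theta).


psi = 2*pi*0.90800*sin(75.090 deg) = 5.513047 rad
AF = |sin(5*5.513047/2) / (5*sin(5.513047/2))| = 0.4993

0.4993


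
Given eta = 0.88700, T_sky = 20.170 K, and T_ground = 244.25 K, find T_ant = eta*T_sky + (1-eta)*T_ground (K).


T_ant = 0.88700 * 20.170 + (1 - 0.88700) * 244.25 = 45.49 K

45.49 K


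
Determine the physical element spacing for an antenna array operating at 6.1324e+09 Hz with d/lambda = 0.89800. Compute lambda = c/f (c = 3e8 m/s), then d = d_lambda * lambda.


lambda = c / f = 3.0000e+08 / 6.1324e+09 = 0.04892049 m
d = 0.89800 * 0.04892049 = 0.04393 m

0.04393 m


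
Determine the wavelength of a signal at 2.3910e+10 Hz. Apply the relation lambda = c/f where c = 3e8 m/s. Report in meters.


lambda = c / f = 3.0000e+08 / 2.3910e+10 = 0.01255 m

0.01255 m


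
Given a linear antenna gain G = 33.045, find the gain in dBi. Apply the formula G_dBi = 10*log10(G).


G_dBi = 10 * log10(33.045) = 15.19 dBi

15.19 dBi


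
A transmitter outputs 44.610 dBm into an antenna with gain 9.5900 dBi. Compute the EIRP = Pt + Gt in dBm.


EIRP = Pt + Gt = 44.610 + 9.5900 = 54.20 dBm

54.20 dBm


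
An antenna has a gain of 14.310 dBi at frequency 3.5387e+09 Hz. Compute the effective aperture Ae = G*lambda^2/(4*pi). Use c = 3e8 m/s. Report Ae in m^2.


lambda = c / f = 3.0000e+08 / 3.5387e+09 = 0.08477690 m
G_linear = 10^(14.310/10) = 26.97739
Ae = G_linear * lambda^2 / (4*pi) = 26.97739 * 0.08477690^2 / (4*pi) = 0.01543 m^2

0.01543 m^2


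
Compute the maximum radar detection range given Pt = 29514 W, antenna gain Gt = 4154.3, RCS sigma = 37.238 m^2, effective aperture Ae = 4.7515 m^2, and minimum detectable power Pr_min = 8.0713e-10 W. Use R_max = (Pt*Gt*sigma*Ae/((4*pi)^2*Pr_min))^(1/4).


R^4 = 29514*4154.3*37.238*4.7515 / ((4*pi)^2 * 8.0713e-10) = 1.702079e+17
R_max = 1.702079e+17^0.25 = 20312 m

20312 m


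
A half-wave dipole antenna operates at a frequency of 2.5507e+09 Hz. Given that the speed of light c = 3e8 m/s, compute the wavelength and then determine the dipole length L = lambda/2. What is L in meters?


lambda = c / f = 3.0000e+08 / 2.5507e+09 = 0.1176148 m
L = lambda / 2 = 0.1176148 / 2 = 0.05881 m

0.05881 m


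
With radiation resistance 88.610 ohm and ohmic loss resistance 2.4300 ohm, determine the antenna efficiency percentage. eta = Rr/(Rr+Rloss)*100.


eta = 88.610 / (88.610 + 2.4300) * 100 = 97.33%

97.33%


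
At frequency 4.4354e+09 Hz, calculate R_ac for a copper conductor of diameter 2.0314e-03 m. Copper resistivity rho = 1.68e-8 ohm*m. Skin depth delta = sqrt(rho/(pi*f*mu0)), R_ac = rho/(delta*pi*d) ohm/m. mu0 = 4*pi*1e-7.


delta = sqrt(1.68e-8 / (pi * 4.4354e+09 * 4*pi*1e-7)) = 9.795089e-07 m
R_ac = 1.68e-8 / (9.795089e-07 * pi * 2.0314e-03) = 2.688 ohm/m

2.688 ohm/m


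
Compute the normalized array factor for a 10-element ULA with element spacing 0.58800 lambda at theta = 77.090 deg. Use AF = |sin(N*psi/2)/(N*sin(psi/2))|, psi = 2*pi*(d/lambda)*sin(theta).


psi = 2*pi*0.58800*sin(77.090 deg) = 3.601124 rad
AF = |sin(10*3.601124/2) / (10*sin(3.601124/2))| = 0.07674

0.07674


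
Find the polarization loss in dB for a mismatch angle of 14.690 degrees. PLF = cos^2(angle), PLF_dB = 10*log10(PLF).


PLF_linear = cos^2(14.690 deg) = 0.9356926
PLF_dB = 10 * log10(0.9356926) = -0.2887 dB

-0.2887 dB


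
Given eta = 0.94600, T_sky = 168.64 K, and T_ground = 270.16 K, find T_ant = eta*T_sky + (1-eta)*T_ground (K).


T_ant = 0.94600 * 168.64 + (1 - 0.94600) * 270.16 = 174.1 K

174.1 K


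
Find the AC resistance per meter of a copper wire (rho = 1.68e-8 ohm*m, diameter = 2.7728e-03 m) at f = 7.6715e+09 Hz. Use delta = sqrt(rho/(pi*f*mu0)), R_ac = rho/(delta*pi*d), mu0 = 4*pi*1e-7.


delta = sqrt(1.68e-8 / (pi * 7.6715e+09 * 4*pi*1e-7)) = 7.447914e-07 m
R_ac = 1.68e-8 / (7.447914e-07 * pi * 2.7728e-03) = 2.589 ohm/m

2.589 ohm/m


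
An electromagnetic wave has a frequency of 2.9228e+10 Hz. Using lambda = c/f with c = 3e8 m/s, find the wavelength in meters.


lambda = c / f = 3.0000e+08 / 2.9228e+10 = 0.01026 m

0.01026 m


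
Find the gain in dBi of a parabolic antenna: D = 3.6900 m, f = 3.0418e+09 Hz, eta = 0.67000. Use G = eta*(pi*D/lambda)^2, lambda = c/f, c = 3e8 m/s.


lambda = c / f = 3.0000e+08 / 3.0418e+09 = 0.09862581 m
G_linear = 0.67000 * (pi * 3.6900 / 0.09862581)^2 = 9256.485
G_dBi = 10 * log10(9256.485) = 39.66 dBi

39.66 dBi


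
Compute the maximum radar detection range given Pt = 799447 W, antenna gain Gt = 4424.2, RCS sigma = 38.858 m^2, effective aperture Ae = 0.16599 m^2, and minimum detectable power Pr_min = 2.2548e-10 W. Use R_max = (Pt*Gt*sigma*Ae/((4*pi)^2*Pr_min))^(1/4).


R^4 = 799447*4424.2*38.858*0.16599 / ((4*pi)^2 * 2.2548e-10) = 6.407064e+17
R_max = 6.407064e+17^0.25 = 28292 m

28292 m


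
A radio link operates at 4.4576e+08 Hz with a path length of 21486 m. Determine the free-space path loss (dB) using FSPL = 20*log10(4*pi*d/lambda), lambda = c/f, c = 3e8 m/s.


lambda = c / f = 3.0000e+08 / 4.4576e+08 = 0.6730079 m
FSPL = 20 * log10(4*pi*21486/0.6730079) = 112.1 dB

112.1 dB
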